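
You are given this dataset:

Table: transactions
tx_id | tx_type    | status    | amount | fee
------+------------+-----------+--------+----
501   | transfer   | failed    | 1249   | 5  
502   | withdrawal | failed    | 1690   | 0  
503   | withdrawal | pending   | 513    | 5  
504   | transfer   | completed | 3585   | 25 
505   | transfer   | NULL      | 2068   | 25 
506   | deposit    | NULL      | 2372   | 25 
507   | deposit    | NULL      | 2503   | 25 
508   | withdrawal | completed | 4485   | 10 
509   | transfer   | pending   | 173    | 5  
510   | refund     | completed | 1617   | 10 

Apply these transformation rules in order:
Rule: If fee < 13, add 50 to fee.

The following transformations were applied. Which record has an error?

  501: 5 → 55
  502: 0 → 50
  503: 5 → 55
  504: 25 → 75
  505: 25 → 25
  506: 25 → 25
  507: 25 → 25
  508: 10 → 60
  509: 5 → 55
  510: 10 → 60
Record 504 has an error. The correct transformed value should be 25, not 75.

Step 1: Check each record against the rule
Step 2: Record 504 has fee = 25
Step 3: Since 25 >= 13, the bonus should not have been applied
Step 4: Correct value = 25, but claimed value = 75
Conclusion: Record 504 has the error.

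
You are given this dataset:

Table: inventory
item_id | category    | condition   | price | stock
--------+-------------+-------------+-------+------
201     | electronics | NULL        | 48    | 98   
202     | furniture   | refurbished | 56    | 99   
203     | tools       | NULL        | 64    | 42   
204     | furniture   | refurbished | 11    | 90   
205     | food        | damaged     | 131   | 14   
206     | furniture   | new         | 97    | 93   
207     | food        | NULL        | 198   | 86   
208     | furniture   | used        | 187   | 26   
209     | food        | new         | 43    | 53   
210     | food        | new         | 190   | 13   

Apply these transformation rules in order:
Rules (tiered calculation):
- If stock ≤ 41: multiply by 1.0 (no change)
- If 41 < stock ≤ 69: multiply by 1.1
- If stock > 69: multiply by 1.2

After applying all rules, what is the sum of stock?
716.7

Step 1: Tier 1 (stock ≤ 41): 3 records, sum = 53 × 1.0 = 53.0
Step 2: Tier 2 (41 < stock ≤ 69): 2 records, sum = 95 × 1.1 = 104.5
Step 3: Tier 3 (stock > 69): 5 records, sum = 466 × 1.2 = 559.2
Step 4: Final sum = 53.0 + 104.5 + 559.2 = 716.7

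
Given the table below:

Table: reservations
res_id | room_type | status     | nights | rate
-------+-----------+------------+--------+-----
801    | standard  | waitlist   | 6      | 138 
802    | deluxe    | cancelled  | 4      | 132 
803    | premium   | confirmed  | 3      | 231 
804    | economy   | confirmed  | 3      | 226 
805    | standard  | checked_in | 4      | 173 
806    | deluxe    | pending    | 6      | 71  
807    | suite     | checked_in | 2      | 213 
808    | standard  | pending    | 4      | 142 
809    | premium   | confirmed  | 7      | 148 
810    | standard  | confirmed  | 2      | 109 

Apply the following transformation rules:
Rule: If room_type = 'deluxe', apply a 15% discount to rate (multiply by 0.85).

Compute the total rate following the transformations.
1552.55

Step 1: Records with room_type = 'deluxe' have total rate = 203
Step 2: Apply multiplier: 203 × 0.85 = 172.55
Step 3: Other records total: 1380
Step 4: Final sum = 172.55 + 1380 = 1552.55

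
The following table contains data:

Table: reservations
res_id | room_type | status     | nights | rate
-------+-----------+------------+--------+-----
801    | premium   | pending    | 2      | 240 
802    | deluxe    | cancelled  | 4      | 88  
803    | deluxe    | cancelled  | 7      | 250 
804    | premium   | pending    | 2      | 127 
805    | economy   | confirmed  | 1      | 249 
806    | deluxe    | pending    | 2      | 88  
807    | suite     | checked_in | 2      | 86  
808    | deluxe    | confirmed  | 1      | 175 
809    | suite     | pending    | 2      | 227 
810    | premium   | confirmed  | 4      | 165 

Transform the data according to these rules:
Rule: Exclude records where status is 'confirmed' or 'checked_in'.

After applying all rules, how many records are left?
6

Step 1: Count records to exclude
  - 3 (confirmed) + 1 (checked_in) = 4 records
Step 2: Total records: 10
Step 3: Remaining = 10 - 4 = 6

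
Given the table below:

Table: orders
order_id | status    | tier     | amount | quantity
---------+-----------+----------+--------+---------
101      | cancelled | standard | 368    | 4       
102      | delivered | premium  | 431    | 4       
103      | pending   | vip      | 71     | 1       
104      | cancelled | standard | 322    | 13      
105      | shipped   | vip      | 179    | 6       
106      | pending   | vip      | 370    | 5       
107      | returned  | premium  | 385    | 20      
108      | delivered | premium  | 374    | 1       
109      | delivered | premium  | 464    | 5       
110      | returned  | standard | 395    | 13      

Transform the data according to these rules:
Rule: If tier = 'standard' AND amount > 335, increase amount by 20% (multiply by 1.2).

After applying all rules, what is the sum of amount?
3511.6

Step 1: Find records where tier = 'standard' AND amount > 335
Step 2: 2 records match, summing to 763
Step 3: After multiplier: 763 × 1.2 = 915.6
Step 4: Unaffected records sum: 2596
Step 5: Final sum = 915.6 + 2596 = 3511.6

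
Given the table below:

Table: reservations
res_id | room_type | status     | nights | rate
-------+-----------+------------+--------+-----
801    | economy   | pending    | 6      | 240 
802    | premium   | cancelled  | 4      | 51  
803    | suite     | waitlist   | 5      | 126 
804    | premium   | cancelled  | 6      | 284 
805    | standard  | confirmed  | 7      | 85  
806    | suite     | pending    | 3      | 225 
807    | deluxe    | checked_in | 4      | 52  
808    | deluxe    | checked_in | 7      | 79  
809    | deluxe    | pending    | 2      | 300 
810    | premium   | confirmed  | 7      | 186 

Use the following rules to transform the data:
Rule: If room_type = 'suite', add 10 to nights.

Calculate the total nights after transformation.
71

Step 1: Count records where room_type = 'suite': 2
Step 2: Total bonus added: 2 × 10 = 20
Step 3: Original sum of nights: 51
Step 4: Final sum = 51 + 20 = 71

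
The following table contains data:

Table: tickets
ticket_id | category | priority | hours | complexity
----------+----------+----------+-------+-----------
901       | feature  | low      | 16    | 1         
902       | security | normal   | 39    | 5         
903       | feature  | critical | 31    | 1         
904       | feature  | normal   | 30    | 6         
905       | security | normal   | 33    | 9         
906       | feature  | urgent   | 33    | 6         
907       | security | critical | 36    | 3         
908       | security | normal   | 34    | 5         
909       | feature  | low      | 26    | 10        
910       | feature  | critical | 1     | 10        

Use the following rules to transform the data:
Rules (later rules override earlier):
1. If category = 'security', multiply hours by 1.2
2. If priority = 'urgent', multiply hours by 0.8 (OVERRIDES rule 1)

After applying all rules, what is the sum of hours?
300.8

Step 1: Rule 2 takes priority for records with priority = 'urgent'
  - 1 records: 33 × 0.8 = 26.4
Step 2: Rule 1 applies to remaining records with category = 'security'
  - 4 records: 142 × 1.2 = 170.4
Step 3: Other records unchanged: 104
Step 4: Final sum = 26.4 + 170.4 + 104 = 300.8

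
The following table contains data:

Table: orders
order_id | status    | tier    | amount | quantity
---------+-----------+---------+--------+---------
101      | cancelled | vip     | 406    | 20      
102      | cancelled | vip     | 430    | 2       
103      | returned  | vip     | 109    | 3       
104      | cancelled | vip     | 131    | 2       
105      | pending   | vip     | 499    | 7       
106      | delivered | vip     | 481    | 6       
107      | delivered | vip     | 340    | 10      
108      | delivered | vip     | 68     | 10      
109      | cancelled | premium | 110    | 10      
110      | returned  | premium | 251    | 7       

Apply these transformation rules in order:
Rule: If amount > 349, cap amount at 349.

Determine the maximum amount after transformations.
349

Step 1: Original maximum amount = 499
Step 2: Apply cap at 349
Step 3: 4 records had amount > 349 and were capped
Step 4: Maximum after transformation = 349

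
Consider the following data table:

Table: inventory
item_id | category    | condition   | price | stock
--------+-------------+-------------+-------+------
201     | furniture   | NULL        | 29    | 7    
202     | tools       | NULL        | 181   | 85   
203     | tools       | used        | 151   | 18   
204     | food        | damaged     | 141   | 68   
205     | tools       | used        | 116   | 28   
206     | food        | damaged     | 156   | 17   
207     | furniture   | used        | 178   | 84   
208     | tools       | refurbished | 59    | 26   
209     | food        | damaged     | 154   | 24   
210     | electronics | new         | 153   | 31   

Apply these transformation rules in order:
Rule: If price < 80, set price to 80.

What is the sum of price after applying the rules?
1390

Step 1: 2 records have price < 80
Step 2: These records originally summed to 88
Step 3: After setting to minimum: 2 × 80 = 160
Step 4: Unaffected records sum: 1230
Step 5: Final sum = 160 + 1230 = 1390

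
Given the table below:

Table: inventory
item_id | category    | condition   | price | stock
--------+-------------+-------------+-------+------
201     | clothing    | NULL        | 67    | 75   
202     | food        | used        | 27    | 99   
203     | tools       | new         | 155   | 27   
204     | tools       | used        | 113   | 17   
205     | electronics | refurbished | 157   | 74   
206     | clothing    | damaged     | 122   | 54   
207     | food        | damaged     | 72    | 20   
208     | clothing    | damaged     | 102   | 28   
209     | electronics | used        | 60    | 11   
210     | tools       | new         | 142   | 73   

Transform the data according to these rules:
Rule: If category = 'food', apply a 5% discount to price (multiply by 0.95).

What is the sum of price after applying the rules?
1012.05

Step 1: Records with category = 'food' have total price = 99
Step 2: Apply multiplier: 99 × 0.95 = 94.05
Step 3: Other records total: 918
Step 4: Final sum = 94.05 + 918 = 1012.05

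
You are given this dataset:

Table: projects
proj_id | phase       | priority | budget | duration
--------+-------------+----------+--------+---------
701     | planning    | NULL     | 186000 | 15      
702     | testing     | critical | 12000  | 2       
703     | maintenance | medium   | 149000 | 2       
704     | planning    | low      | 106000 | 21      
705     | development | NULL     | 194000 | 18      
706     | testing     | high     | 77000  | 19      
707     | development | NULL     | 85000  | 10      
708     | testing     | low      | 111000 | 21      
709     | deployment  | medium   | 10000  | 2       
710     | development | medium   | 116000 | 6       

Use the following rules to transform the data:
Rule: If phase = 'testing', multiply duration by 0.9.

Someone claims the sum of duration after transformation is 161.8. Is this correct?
No, the correct result is 111.8.

Step 1: Calculate the correct sum after transformation
Step 2: Apply multiplier 0.9 to records where phase = 'testing'
Step 3: Correct result = 111.8
Step 4: Claimed result = 161.8
Step 5: 111.8 ≠ 161.8
Conclusion: The claimed result is incorrect. The correct answer is 111.8.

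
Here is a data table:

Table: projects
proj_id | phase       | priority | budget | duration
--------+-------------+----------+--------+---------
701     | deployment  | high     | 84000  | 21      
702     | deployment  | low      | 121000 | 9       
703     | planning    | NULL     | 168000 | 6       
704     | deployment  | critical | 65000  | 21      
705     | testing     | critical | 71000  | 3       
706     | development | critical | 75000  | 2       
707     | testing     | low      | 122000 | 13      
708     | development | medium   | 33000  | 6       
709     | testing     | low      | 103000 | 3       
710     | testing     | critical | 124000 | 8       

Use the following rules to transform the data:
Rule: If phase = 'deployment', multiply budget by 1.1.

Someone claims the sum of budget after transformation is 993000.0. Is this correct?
Yes, the result is correct.

Step 1: Calculate the correct sum after transformation
Step 2: Apply multiplier 1.1 to records where phase = 'deployment'
Step 3: Correct result = 993000.0
Step 4: Claimed result = 993000.0
Step 5: 993000.0 = 993000.0 ✓
Conclusion: The claimed result is correct.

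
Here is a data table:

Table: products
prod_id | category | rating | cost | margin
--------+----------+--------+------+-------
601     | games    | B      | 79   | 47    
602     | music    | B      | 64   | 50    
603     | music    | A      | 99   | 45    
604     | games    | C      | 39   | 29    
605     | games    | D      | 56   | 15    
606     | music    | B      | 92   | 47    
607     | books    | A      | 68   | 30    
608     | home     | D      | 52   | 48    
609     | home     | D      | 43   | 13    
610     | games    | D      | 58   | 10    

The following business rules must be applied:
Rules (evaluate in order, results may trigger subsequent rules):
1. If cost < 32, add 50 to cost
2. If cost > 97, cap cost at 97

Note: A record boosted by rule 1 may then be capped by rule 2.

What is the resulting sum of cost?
648

Step 1: Apply rule 1 to records with cost < 32
  - 0 records get bonus of 50
  - Of these, 0 records then exceed 97 and get capped
Step 2: Apply rule 2 to records with cost > 97
  - 1 records (original) are capped
Step 3: Calculate final sum = 648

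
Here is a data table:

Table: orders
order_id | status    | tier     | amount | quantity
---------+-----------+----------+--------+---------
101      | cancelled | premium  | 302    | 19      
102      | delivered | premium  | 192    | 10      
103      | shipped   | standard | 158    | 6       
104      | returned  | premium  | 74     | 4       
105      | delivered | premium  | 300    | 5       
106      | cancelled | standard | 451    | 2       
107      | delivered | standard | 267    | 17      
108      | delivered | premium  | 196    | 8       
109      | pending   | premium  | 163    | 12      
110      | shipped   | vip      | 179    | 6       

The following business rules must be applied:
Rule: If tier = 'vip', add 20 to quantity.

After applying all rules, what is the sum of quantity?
109

Step 1: Count records where tier = 'vip': 1
Step 2: Total bonus added: 1 × 20 = 20
Step 3: Original sum of quantity: 89
Step 4: Final sum = 89 + 20 = 109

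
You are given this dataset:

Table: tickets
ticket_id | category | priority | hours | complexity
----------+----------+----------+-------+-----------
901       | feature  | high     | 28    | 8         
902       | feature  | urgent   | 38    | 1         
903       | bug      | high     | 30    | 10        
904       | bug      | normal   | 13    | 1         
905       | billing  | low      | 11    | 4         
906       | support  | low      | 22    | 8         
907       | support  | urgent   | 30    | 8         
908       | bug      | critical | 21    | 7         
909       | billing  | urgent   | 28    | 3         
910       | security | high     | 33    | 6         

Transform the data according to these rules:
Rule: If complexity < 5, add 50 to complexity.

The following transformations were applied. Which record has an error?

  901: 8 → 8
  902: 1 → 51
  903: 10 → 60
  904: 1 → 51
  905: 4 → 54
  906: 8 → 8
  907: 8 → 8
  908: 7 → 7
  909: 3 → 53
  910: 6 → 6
Record 903 has an error. The correct transformed value should be 10, not 60.

Step 1: Check each record against the rule
Step 2: Record 903 has complexity = 10
Step 3: Since 10 >= 5, the bonus should not have been applied
Step 4: Correct value = 10, but claimed value = 60
Conclusion: Record 903 has the error.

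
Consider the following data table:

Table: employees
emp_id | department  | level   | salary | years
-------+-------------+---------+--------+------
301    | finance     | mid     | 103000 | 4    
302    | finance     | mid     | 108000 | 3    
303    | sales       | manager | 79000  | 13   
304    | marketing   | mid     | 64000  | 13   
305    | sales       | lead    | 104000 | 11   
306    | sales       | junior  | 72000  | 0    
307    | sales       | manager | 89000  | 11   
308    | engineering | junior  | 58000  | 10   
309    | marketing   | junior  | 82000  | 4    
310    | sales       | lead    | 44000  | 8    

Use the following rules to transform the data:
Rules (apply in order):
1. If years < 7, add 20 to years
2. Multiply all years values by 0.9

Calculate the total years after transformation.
141.3

Step 1: Apply Rule 1 - Add 20 to records with years < 7
  - 4 records affected: 11 + (4 × 20) = 91
  - Unaffected records: 66
  - Sum after Rule 1: 157
Step 2: Apply Rule 2 - Multiply all by 0.9
  - 157 × 0.9 = 141.3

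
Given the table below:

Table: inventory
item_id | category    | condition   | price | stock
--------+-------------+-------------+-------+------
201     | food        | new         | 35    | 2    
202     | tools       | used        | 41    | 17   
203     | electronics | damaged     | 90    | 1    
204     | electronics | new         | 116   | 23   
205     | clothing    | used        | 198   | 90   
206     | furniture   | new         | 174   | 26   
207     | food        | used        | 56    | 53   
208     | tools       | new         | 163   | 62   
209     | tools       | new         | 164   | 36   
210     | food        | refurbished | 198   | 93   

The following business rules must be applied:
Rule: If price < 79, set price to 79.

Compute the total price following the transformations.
1340

Step 1: 3 records have price < 79
Step 2: These records originally summed to 132
Step 3: After setting to minimum: 3 × 79 = 237
Step 4: Unaffected records sum: 1103
Step 5: Final sum = 237 + 1103 = 1340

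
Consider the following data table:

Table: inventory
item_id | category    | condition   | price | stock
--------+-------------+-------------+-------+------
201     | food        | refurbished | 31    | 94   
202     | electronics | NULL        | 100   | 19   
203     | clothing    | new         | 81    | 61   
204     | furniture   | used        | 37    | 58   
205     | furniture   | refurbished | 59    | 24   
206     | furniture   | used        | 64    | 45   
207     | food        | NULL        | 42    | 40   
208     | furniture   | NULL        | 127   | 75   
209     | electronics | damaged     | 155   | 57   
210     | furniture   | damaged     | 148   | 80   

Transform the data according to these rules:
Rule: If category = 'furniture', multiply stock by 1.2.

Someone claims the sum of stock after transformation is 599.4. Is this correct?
No, the correct result is 609.4.

Step 1: Calculate the correct sum after transformation
Step 2: Apply multiplier 1.2 to records where category = 'furniture'
Step 3: Correct result = 609.4
Step 4: Claimed result = 599.4
Step 5: 609.4 ≠ 599.4
Conclusion: The claimed result is incorrect. The correct answer is 609.4.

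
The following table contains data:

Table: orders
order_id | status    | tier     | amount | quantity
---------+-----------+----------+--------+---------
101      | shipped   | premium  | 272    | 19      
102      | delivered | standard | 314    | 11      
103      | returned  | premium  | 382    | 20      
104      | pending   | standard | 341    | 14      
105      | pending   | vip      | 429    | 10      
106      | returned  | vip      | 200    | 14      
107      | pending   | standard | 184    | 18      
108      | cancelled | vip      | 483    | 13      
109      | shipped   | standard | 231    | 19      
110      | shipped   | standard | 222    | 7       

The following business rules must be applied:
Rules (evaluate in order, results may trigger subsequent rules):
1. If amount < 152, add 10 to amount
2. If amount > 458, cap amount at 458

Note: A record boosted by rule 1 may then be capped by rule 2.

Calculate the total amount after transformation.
3033

Step 1: Apply rule 1 to records with amount < 152
  - 0 records get bonus of 10
  - Of these, 0 records then exceed 458 and get capped
Step 2: Apply rule 2 to records with amount > 458
  - 1 records (original) are capped
Step 3: Calculate final sum = 3033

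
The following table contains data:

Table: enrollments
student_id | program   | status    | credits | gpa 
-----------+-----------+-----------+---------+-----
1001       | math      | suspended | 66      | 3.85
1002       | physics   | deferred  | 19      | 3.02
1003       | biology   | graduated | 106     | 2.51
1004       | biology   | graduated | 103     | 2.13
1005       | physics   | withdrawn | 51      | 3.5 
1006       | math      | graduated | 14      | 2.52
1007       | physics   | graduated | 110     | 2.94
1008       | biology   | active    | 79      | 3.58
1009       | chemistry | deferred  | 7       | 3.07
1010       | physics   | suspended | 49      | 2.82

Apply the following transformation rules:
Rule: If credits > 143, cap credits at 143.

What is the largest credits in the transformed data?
110

Step 1: Original maximum credits = 110
Step 2: Check cap of 143 against maximum
Step 3: No records exceed the cap (max 110 <= cap 143), so no capping applies
Step 4: Maximum after transformation = 110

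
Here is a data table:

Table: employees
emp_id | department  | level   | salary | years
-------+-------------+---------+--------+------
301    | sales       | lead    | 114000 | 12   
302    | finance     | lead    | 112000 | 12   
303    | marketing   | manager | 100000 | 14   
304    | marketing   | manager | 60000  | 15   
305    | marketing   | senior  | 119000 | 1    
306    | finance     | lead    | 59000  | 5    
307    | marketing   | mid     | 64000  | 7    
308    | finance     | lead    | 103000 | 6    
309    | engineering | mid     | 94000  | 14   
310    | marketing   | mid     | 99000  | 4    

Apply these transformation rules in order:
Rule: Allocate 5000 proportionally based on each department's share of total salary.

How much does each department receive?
engineering: 508.66, finance: 1482.68, marketing: 2391.77, sales: 616.88

Step 1: Calculate total salary = 924000
Step 2: Calculate each department's proportion:
  engineering: 94000/924000 = 10.17% → 508.66
  finance: 274000/924000 = 29.65% → 1482.68
  marketing: 442000/924000 = 47.84% → 2391.77
  sales: 114000/924000 = 12.34% → 616.88
Step 3: Verify: sum of allocations ≈ 5000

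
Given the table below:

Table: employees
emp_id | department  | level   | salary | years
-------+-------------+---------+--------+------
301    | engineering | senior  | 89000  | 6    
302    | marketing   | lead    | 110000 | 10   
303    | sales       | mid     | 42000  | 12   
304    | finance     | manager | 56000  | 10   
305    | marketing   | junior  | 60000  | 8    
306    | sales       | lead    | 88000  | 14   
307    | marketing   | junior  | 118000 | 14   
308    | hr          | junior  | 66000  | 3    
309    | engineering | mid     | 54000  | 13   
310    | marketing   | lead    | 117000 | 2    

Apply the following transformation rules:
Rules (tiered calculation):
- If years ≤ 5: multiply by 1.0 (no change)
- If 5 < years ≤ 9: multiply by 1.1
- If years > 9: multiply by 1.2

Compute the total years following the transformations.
108.0

Step 1: Tier 1 (years ≤ 5): 2 records, sum = 5 × 1.0 = 5.0
Step 2: Tier 2 (5 < years ≤ 9): 2 records, sum = 14 × 1.1 = 15.4
Step 3: Tier 3 (years > 9): 6 records, sum = 73 × 1.2 = 87.6
Step 4: Final sum = 5.0 + 15.4 + 87.6 = 108.0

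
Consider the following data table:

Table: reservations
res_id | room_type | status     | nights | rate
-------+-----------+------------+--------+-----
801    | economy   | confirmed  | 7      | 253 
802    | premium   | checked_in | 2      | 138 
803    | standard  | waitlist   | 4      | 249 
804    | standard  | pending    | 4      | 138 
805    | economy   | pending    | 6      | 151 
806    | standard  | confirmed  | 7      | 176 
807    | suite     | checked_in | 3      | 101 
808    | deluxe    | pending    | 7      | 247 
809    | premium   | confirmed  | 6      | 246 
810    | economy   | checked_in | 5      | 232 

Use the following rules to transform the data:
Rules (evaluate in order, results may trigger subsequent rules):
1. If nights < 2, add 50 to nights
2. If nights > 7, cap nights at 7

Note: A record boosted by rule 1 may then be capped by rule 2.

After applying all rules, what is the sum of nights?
51

Step 1: Apply rule 1 to records with nights < 2
  - 0 records get bonus of 50
  - Of these, 0 records then exceed 7 and get capped
Step 2: Apply rule 2 to records with nights > 7
  - 0 records (original) are capped
Step 3: Calculate final sum = 51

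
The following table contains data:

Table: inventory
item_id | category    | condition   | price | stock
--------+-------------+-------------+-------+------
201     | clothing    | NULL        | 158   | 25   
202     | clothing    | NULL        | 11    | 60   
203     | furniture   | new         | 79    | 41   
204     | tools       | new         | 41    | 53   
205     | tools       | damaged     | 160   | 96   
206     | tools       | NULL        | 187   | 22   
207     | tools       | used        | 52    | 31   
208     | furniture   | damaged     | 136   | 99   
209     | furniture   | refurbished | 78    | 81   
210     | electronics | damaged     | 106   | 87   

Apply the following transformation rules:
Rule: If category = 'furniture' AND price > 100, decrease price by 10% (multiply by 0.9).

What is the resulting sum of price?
994.4

Step 1: Find records where category = 'furniture' AND price > 100
Step 2: 1 records match, summing to 136
Step 3: After multiplier: 136 × 0.9 = 122.4
Step 4: Unaffected records sum: 872
Step 5: Final sum = 122.4 + 872 = 994.4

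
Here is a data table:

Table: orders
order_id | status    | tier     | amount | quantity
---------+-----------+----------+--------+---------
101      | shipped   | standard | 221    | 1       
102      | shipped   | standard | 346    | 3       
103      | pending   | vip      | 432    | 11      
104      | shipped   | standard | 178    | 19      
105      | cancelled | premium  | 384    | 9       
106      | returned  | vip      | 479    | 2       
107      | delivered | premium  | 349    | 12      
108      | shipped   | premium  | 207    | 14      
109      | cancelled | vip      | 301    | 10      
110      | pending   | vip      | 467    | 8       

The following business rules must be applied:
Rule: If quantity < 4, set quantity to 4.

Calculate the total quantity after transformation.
95

Step 1: 3 records have quantity < 4
Step 2: These records originally summed to 6
Step 3: After setting to minimum: 3 × 4 = 12
Step 4: Unaffected records sum: 83
Step 5: Final sum = 12 + 83 = 95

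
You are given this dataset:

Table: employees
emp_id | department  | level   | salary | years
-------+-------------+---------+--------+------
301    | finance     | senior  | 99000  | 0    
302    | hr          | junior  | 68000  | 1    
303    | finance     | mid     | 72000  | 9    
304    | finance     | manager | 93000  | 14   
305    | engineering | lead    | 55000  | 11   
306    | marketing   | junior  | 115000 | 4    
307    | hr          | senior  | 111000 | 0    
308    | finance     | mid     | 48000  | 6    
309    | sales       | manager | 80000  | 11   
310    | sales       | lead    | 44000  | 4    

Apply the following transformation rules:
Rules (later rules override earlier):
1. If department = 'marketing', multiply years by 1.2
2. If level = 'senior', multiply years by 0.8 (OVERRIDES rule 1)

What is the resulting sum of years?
60.8

Step 1: Rule 2 takes priority for records with level = 'senior'
  - 2 records: 0 × 0.8 = 0.0
Step 2: Rule 1 applies to remaining records with department = 'marketing'
  - 1 records: 4 × 1.2 = 4.8
Step 3: Other records unchanged: 56
Step 4: Final sum = 0.0 + 4.8 + 56 = 60.8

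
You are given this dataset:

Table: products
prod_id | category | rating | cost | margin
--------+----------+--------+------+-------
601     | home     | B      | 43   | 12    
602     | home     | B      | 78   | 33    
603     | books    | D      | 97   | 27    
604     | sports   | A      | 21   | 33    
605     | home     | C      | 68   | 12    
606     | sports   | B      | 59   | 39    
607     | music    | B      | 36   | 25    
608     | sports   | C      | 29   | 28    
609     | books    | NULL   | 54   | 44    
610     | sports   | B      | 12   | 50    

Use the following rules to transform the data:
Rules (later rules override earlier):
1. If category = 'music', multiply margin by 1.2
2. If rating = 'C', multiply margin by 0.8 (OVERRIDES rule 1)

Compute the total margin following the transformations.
300.0

Step 1: Rule 2 takes priority for records with rating = 'C'
  - 2 records: 40 × 0.8 = 32.0
Step 2: Rule 1 applies to remaining records with category = 'music'
  - 1 records: 25 × 1.2 = 30.0
Step 3: Other records unchanged: 238
Step 4: Final sum = 32.0 + 30.0 + 238 = 300.0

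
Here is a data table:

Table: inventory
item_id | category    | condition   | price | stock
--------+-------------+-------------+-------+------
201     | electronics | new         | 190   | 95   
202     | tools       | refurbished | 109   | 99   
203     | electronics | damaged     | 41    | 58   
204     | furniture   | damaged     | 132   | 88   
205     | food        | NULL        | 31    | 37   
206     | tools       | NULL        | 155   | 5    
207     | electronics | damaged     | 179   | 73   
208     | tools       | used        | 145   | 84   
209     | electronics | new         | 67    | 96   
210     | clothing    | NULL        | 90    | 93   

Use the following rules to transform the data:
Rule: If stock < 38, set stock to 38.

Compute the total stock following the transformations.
762

Step 1: 2 records have stock < 38
Step 2: These records originally summed to 42
Step 3: After setting to minimum: 2 × 38 = 76
Step 4: Unaffected records sum: 686
Step 5: Final sum = 76 + 686 = 762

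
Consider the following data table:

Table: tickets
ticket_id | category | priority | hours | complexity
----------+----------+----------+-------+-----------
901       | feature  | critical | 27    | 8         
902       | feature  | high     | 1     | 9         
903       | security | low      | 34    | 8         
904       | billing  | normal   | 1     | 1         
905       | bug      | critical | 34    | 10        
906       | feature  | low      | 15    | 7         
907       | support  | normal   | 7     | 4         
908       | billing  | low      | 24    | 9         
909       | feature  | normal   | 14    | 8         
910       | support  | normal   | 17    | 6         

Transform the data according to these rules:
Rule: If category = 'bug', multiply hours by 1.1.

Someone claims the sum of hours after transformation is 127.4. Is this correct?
No, the correct result is 177.4.

Step 1: Calculate the correct sum after transformation
Step 2: Apply multiplier 1.1 to records where category = 'bug'
Step 3: Correct result = 177.4
Step 4: Claimed result = 127.4
Step 5: 177.4 ≠ 127.4
Conclusion: The claimed result is incorrect. The correct answer is 177.4.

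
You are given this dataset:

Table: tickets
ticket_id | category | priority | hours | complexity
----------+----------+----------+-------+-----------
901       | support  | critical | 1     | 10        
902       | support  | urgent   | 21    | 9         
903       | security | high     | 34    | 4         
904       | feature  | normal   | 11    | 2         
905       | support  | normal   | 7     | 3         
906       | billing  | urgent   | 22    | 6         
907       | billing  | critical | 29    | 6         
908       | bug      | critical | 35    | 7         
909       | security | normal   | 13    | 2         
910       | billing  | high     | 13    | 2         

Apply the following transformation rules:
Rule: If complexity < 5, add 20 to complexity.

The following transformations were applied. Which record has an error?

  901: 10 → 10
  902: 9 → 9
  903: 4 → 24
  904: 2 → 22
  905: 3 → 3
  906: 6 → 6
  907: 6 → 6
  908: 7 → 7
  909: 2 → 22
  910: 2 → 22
Record 905 has an error. The correct transformed value should be 23, not 3.

Step 1: Check each record against the rule
Step 2: Record 905 has complexity = 3
Step 3: Since 3 < 5, the bonus should have been applied
Step 4: Correct value = 23, but claimed value = 3
Conclusion: Record 905 has the error.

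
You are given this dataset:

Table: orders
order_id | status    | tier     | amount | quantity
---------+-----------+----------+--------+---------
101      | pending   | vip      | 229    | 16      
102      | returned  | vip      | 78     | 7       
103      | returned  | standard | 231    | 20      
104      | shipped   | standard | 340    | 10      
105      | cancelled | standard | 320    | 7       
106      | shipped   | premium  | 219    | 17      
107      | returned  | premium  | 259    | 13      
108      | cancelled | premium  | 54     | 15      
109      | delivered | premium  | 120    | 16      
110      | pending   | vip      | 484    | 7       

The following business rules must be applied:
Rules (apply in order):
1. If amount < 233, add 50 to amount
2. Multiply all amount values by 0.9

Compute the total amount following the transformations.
2370.6

Step 1: Apply Rule 1 - Add 50 to records with amount < 233
  - 6 records affected: 931 + (6 × 50) = 1231
  - Unaffected records: 1403
  - Sum after Rule 1: 2634
Step 2: Apply Rule 2 - Multiply all by 0.9
  - 2634 × 0.9 = 2370.6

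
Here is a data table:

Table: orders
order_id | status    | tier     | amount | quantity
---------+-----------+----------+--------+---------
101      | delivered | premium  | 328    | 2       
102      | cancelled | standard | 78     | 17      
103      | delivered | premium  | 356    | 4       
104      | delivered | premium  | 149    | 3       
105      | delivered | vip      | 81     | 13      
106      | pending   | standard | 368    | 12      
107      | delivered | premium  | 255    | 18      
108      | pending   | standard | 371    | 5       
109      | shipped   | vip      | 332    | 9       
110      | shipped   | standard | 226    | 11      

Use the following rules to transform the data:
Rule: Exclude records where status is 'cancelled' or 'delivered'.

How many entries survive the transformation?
4

Step 1: Count records to exclude
  - 1 (cancelled) + 5 (delivered) = 6 records
Step 2: Total records: 10
Step 3: Remaining = 10 - 6 = 4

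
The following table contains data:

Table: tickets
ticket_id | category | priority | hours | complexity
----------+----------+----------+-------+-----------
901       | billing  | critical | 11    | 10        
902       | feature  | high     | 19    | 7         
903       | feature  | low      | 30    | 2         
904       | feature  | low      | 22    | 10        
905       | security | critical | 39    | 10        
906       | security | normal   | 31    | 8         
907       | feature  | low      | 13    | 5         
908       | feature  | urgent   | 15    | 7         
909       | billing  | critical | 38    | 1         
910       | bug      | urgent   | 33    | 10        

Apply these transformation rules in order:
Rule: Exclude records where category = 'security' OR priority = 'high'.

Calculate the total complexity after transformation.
45

Step 1: Find records where category = 'security' OR priority = 'high'
Step 2: 3 records match, summing to 25
Step 3: Original sum: 70
Step 4: Remaining sum = 70 - 25 = 45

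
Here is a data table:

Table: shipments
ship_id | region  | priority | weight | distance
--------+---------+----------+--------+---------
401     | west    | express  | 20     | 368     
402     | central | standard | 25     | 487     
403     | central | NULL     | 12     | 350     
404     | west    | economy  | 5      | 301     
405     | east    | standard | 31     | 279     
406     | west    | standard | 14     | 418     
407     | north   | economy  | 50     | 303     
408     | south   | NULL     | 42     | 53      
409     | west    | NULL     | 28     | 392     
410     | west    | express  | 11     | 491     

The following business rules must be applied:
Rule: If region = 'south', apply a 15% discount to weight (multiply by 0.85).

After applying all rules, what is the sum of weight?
231.7

Step 1: Records with region = 'south' have total weight = 42
Step 2: Apply multiplier: 42 × 0.85 = 35.7
Step 3: Other records total: 196
Step 4: Final sum = 35.7 + 196 = 231.7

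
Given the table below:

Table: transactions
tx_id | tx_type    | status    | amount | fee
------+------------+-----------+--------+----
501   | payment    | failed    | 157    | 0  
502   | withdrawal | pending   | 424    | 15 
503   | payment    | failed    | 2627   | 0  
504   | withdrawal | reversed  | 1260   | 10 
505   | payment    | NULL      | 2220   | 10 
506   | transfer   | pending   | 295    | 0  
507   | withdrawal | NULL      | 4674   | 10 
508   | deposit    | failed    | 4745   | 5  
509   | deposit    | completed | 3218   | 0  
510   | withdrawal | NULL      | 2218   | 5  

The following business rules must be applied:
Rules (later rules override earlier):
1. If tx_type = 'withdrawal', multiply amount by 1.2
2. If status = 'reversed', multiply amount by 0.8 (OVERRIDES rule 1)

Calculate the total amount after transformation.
23049.2

Step 1: Rule 2 takes priority for records with status = 'reversed'
  - 1 records: 1260 × 0.8 = 1008.0
Step 2: Rule 1 applies to remaining records with tx_type = 'withdrawal'
  - 3 records: 7316 × 1.2 = 8779.2
Step 3: Other records unchanged: 13262
Step 4: Final sum = 1008.0 + 8779.2 + 13262 = 23049.2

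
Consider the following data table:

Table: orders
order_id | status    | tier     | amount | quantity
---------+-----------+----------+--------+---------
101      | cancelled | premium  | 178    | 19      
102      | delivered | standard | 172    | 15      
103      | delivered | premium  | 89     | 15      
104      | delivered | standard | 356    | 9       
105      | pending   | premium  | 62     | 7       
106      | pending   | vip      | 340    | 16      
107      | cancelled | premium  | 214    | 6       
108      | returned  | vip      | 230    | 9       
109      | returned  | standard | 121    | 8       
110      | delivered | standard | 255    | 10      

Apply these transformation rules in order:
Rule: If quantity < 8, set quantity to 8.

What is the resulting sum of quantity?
117

Step 1: 2 records have quantity < 8
Step 2: These records originally summed to 13
Step 3: After setting to minimum: 2 × 8 = 16
Step 4: Unaffected records sum: 101
Step 5: Final sum = 16 + 101 = 117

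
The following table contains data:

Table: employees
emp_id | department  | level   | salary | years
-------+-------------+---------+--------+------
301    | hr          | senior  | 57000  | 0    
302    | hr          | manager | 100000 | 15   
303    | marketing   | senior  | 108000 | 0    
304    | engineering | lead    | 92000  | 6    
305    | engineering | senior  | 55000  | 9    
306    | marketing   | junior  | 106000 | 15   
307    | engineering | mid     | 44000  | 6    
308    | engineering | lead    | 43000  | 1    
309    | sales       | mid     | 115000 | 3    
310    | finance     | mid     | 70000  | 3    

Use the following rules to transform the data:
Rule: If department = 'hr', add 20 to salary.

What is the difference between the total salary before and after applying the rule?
40

Step 1: Original sum of salary = 790000
Step 2: 2 records have department = 'hr'
Step 3: Each affected record changes by 20
Step 4: Total change = 2 × 20 = 40
Step 5: New sum = 790000 + 40 = 790040
Step 6: Difference = |790040 - 790000| = 40
        (Sum increased by 40)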